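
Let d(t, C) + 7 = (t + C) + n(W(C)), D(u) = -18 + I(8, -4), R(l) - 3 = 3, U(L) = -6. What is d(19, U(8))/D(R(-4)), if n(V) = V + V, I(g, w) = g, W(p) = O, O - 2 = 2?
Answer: -7/5 ≈ -1.4000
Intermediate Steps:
O = 4 (O = 2 + 2 = 4)
R(l) = 6 (R(l) = 3 + 3 = 6)
W(p) = 4
n(V) = 2*V
D(u) = -10 (D(u) = -18 + 8 = -10)
d(t, C) = 1 + C + t (d(t, C) = -7 + ((t + C) + 2*4) = -7 + ((C + t) + 8) = -7 + (8 + C + t) = 1 + C + t)
d(19, U(8))/D(R(-4)) = (1 - 6 + 19)/(-10) = 14*(-⅒) = -7/5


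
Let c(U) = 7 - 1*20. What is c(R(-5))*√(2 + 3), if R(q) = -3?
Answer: -13*√5 ≈ -29.069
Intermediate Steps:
c(U) = -13 (c(U) = 7 - 20 = -13)
c(R(-5))*√(2 + 3) = -13*√(2 + 3) = -13*√5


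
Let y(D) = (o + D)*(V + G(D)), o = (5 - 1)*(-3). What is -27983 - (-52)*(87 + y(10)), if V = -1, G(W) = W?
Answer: -24395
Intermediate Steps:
o = -12 (o = 4*(-3) = -12)
y(D) = (-1 + D)*(-12 + D) (y(D) = (-12 + D)*(-1 + D) = (-1 + D)*(-12 + D))
-27983 - (-52)*(87 + y(10)) = -27983 - (-52)*(87 + (12 + 10**2 - 13*10)) = -27983 - (-52)*(87 + (12 + 100 - 130)) = -27983 - (-52)*(87 - 18) = -27983 - (-52)*69 = -27983 - 1*(-3588) = -27983 + 3588 = -24395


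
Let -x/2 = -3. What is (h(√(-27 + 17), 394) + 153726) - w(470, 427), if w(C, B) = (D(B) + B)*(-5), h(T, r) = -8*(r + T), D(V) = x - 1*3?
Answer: 152724 - 8*I*√10 ≈ 1.5272e+5 - 25.298*I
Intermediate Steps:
x = 6 (x = -2*(-3) = 6)
D(V) = 3 (D(V) = 6 - 1*3 = 6 - 3 = 3)
h(T, r) = -8*T - 8*r (h(T, r) = -8*(T + r) = -8*T - 8*r)
w(C, B) = -15 - 5*B (w(C, B) = (3 + B)*(-5) = -15 - 5*B)
(h(√(-27 + 17), 394) + 153726) - w(470, 427) = ((-8*√(-27 + 17) - 8*394) + 153726) - (-15 - 5*427) = ((-8*I*√10 - 3152) + 153726) - (-15 - 2135) = ((-8*I*√10 - 3152) + 153726) - 1*(-2150) = ((-8*I*√10 - 3152) + 153726) + 2150 = ((-3152 - 8*I*√10) + 153726) + 2150 = (150574 - 8*I*√10) + 2150 = 152724 - 8*I*√10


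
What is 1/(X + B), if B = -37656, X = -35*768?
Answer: -1/64536 ≈ -1.5495e-5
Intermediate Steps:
X = -26880
1/(X + B) = 1/(-26880 - 37656) = 1/(-64536) = -1/64536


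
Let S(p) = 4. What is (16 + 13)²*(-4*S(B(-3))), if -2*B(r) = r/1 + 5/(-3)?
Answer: -13456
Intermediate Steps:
B(r) = ⅚ - r/2 (B(r) = -(r/1 + 5/(-3))/2 = -(r*1 + 5*(-⅓))/2 = -(r - 5/3)/2 = -(-5/3 + r)/2 = ⅚ - r/2)
(16 + 13)²*(-4*S(B(-3))) = (16 + 13)²*(-4*4) = 29²*(-16) = 841*(-16) = -13456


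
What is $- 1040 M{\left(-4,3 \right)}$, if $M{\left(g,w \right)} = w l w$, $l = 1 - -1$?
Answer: $-18720$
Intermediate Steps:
$l = 2$ ($l = 1 + 1 = 2$)
$M{\left(g,w \right)} = 2 w^{2}$ ($M{\left(g,w \right)} = w 2 w = 2 w w = 2 w^{2}$)
$- 1040 M{\left(-4,3 \right)} = - 1040 \cdot 2 \cdot 3^{2} = - 1040 \cdot 2 \cdot 9 = \left(-1040\right) 18 = -18720$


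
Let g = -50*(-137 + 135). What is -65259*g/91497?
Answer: -2175300/30499 ≈ -71.324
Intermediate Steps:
g = 100 (g = -50*(-2) = 100)
-65259*g/91497 = -65259/(91497/100) = -65259/(91497*(1/100)) = -65259/91497/100 = -65259*100/91497 = -2175300/30499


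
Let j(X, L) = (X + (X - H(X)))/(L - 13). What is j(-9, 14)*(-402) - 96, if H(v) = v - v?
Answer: 7140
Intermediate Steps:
H(v) = 0
j(X, L) = 2*X/(-13 + L) (j(X, L) = (X + (X - 1*0))/(L - 13) = (X + (X + 0))/(-13 + L) = (X + X)/(-13 + L) = (2*X)/(-13 + L) = 2*X/(-13 + L))
j(-9, 14)*(-402) - 96 = (2*(-9)/(-13 + 14))*(-402) - 96 = (2*(-9)/1)*(-402) - 96 = (2*(-9)*1)*(-402) - 96 = -18*(-402) - 96 = 7236 - 96 = 7140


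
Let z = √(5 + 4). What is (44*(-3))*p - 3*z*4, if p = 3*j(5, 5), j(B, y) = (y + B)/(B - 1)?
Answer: -1026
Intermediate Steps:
z = 3 (z = √9 = 3)
j(B, y) = (B + y)/(-1 + B)
p = 15/2 (p = 3*((5 + 5)/(-1 + 5)) = 3*(10/4) = 3*((¼)*10) = 3*(5/2) = 15/2 ≈ 7.5000)
(44*(-3))*p - 3*z*4 = (44*(-3))*(15/2) - 3*3*4 = -132*15/2 - 9*4 = -990 - 36 = -1026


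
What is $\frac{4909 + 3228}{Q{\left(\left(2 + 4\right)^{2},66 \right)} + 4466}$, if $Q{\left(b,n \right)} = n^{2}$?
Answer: $\frac{8137}{8822} \approx 0.92235$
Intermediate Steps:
$\frac{4909 + 3228}{Q{\left(\left(2 + 4\right)^{2},66 \right)} + 4466} = \frac{4909 + 3228}{66^{2} + 4466} = \frac{8137}{4356 + 4466} = \frac{8137}{8822}$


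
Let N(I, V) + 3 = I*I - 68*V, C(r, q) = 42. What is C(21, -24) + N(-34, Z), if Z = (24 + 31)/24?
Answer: 6235/6 ≈ 1039.2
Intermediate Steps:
Z = 55/24 (Z = 55*(1/24) = 55/24 ≈ 2.2917)
N(I, V) = -3 + I² - 68*V (N(I, V) = -3 + (I*I - 68*V) = -3 + (I² - 68*V) = -3 + I² - 68*V)
C(21, -24) + N(-34, Z) = 42 + (-3 + (-34)² - 68*55/24) = 42 + (-3 + 1156 - 935/6) = 42 + 5983/6 = 6235/6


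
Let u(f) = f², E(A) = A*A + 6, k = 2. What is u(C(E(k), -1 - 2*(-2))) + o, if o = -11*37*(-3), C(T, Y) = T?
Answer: 1321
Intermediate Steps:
E(A) = 6 + A² (E(A) = A² + 6 = 6 + A²)
o = 1221 (o = -407*(-3) = 1221)
u(C(E(k), -1 - 2*(-2))) + o = (6 + 2²)² + 1221 = (6 + 4)² + 1221 = 10² + 1221 = 100 + 1221 = 1321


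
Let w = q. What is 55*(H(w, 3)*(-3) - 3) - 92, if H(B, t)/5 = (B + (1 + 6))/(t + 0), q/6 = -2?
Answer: 1118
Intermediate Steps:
q = -12 (q = 6*(-2) = -12)
w = -12
H(B, t) = 5*(7 + B)/t (H(B, t) = 5*((B + (1 + 6))/(t + 0)) = 5*((B + 7)/t) = 5*((7 + B)/t) = 5*(7 + B)/t)
55*(H(w, 3)*(-3) - 3) - 92 = 55*((5*(7 - 12)/3)*(-3) - 3) - 92 = 55*((5*(⅓)*(-5))*(-3) - 3) - 92 = 55*(-25/3*(-3) - 3) - 92 = 55*(25 - 3) - 92 = 55*22 - 92 = 1210 - 92 = 1118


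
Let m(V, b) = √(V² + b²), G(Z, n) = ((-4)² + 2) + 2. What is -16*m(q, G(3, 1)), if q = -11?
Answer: -16*√521 ≈ -365.21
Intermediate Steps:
G(Z, n) = 20 (G(Z, n) = (16 + 2) + 2 = 18 + 2 = 20)
-16*m(q, G(3, 1)) = -16*√((-11)² + 20²) = -16*√(121 + 400) = -16*√521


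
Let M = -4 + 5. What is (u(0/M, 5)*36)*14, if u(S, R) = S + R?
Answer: 2520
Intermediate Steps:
M = 1
u(S, R) = R + S
(u(0/M, 5)*36)*14 = ((5 + 0/1)*36)*14 = ((5 + 0*1)*36)*14 = ((5 + 0)*36)*14 = (5*36)*14 = 180*14 = 2520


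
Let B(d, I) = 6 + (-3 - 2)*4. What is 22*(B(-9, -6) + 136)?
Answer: 2684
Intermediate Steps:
B(d, I) = -14 (B(d, I) = 6 - 5*4 = 6 - 20 = -14)
22*(B(-9, -6) + 136) = 22*(-14 + 136) = 22*122 = 2684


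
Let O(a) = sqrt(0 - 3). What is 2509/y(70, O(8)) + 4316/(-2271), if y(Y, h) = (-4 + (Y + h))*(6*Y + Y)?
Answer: 13*(-162680*sqrt(3) + 10298577*I)/(1112790*(sqrt(3) - 66*I)) ≈ -1.823 - 0.0020346*I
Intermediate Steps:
O(a) = I*sqrt(3) (O(a) = sqrt(-3) = I*sqrt(3))
y(Y, h) = 7*Y*(-4 + Y + h) (y(Y, h) = (-4 + Y + h)*(7*Y) = 7*Y*(-4 + Y + h))
2509/y(70, O(8)) + 4316/(-2271) = 2509/((7*70*(-4 + 70 + I*sqrt(3)))) + 4316/(-2271) = 2509/((7*70*(66 + I*sqrt(3)))) + 4316*(-1/2271) = 2509/(32340 + 490*I*sqrt(3)) - 4316/2271 = -4316/2271 + 2509/(32340 + 490*I*sqrt(3))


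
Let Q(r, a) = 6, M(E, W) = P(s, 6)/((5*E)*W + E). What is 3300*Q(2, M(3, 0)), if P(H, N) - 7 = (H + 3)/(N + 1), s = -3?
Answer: 19800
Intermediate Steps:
P(H, N) = 7 + (3 + H)/(1 + N) (P(H, N) = 7 + (H + 3)/(N + 1) = 7 + (3 + H)/(1 + N))
M(E, W) = 7/(E + 5*E*W) (M(E, W) = ((10 - 3 + 7*6)/(1 + 6))/((5*E)*W + E) = ((10 - 3 + 42)/7)/(5*E*W + E) = ((⅐)*49)/(E + 5*E*W) = 7/(E + 5*E*W))
3300*Q(2, M(3, 0)) = 3300*6 = 19800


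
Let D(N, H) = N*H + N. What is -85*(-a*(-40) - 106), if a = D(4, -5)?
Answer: 63410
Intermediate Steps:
D(N, H) = N + H*N (D(N, H) = H*N + N = N + H*N)
a = -16 (a = 4*(1 - 5) = 4*(-4) = -16)
-85*(-a*(-40) - 106) = -85*(-1*(-16)*(-40) - 106) = -85*(16*(-40) - 106) = -85*(-640 - 106) = -85*(-746) = 63410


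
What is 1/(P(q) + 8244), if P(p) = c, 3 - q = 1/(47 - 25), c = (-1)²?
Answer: 1/8245 ≈ 0.00012129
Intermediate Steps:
c = 1
q = 65/22 (q = 3 - 1/(47 - 25) = 3 - 1/22 = 65/22 ≈ 2.9545)
P(p) = 1
1/(P(q) + 8244) = 1/(1 + 8244) = 1/8245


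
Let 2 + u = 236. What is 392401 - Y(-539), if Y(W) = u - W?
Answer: 391628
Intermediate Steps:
u = 234 (u = -2 + 236 = 234)
Y(W) = 234 - W
392401 - Y(-539) = 392401 - (234 - 1*(-539)) = 392401 - (234 + 539) = 392401 - 1*773 = 392401 - 773 = 391628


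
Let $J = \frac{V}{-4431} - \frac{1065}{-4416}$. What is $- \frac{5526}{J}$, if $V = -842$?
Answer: $- \frac{36042959232}{2812429} \approx -12816.0$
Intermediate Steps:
$J = \frac{2812429}{6522432}$ ($J = - \frac{842}{-4431} - \frac{1065}{-4416} = \left(-842\right) \left(- \frac{1}{4431}\right) - - \frac{355}{1472} = \frac{842}{4431} + \frac{355}{1472} = \frac{2812429}{6522432} \approx 0.43119$)
$- \frac{5526}{J} = - \frac{5526}{\frac{2812429}{6522432}} = \left(-5526\right) \frac{6522432}{2812429} = - \frac{36042959232}{2812429}$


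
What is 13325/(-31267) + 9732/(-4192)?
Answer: -90037211/32767816 ≈ -2.7477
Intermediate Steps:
13325/(-31267) + 9732/(-4192) = 13325*(-1/31267) + 9732*(-1/4192) = -13325/31267 - 2433/1048 = -90037211/32767816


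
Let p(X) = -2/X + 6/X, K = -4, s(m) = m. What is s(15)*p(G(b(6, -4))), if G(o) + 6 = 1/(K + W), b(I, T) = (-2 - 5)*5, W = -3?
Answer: -420/43 ≈ -9.7674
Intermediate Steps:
b(I, T) = -35 (b(I, T) = -7*5 = -35)
G(o) = -43/7 (G(o) = -6 + 1/(-4 - 3) = -6 + 1/(-7) = -6 - ⅐ = -43/7)
p(X) = 4/X
s(15)*p(G(b(6, -4))) = 15*(4/(-43/7)) = 15*(4*(-7/43)) = 15*(-28/43) = -420/43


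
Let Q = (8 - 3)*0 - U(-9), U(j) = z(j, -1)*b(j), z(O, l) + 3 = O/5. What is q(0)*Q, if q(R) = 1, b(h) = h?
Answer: -216/5 ≈ -43.200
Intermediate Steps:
z(O, l) = -3 + O/5
U(j) = j*(-3 + j/5) (U(j) = (-3 + j/5)*j = j*(-3 + j/5))
Q = -216/5 (Q = (8 - 3)*0 - (-9)*(-15 - 9)/5 = 5*0 - (-9)*(-24)/5 = 0 - 1*216/5 = 0 - 216/5 = -216/5 ≈ -43.200)
q(0)*Q = 1*(-216/5) = -216/5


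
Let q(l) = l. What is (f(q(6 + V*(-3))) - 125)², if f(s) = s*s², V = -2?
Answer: 2569609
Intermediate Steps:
f(s) = s³
(f(q(6 + V*(-3))) - 125)² = ((6 - 2*(-3))³ - 125)² = ((6 + 6)³ - 125)² = (12³ - 125)² = (1728 - 125)² = 1603² = 2569609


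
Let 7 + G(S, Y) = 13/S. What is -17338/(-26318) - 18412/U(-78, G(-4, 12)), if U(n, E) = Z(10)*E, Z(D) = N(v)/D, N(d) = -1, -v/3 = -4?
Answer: -9690984891/539519 ≈ -17962.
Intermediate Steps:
v = 12 (v = -3*(-4) = 12)
Z(D) = -1/D
G(S, Y) = -7 + 13/S
U(n, E) = -E/10 (U(n, E) = (-1/10)*E = (-1*⅒)*E = -E/10)
-17338/(-26318) - 18412/U(-78, G(-4, 12)) = -17338/(-26318) - 18412*(-10/(-7 + 13/(-4))) = -17338*(-1/26318) - 18412*(-10/(-7 + 13*(-¼))) = 8669/13159 - 18412*(-10/(-7 - 13/4)) = 8669/13159 - 18412/((-⅒*(-41/4))) = 8669/13159 - 18412/41/40 = 8669/13159 - 18412*40/41 = 8669/13159 - 736480/41 = -9690984891/539519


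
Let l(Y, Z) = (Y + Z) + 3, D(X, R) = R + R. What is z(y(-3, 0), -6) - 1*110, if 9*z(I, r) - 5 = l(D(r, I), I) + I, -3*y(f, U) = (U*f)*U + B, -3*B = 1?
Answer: -8834/81 ≈ -109.06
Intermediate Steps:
B = -1/3 (B = -1/3*1 = -1/3 ≈ -0.33333)
y(f, U) = 1/9 - f*U**2/3 (y(f, U) = -((U*f)*U - 1/3)/3 = -(f*U**2 - 1/3)/3 = -(-1/3 + f*U**2)/3 = 1/9 - f*U**2/3)
D(X, R) = 2*R
l(Y, Z) = 3 + Y + Z
z(I, r) = 8/9 + 4*I/9 (z(I, r) = 5/9 + ((3 + 2*I + I) + I)/9 = 5/9 + ((3 + 3*I) + I)/9 = 5/9 + (3 + 4*I)/9 = 5/9 + (1/3 + 4*I/9) = 8/9 + 4*I/9)
z(y(-3, 0), -6) - 1*110 = (8/9 + 4*(1/9 - 1/3*(-3)*0**2)/9) - 1*110 = (8/9 + 4*(1/9 - 1/3*(-3)*0)/9) - 110 = (8/9 + 4*(1/9 + 0)/9) - 110 = (8/9 + (4/9)*(1/9)) - 110 = (8/9 + 4/81) - 110 = 76/81 - 110 = -8834/81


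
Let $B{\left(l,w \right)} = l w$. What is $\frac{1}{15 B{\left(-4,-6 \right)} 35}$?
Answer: $\frac{1}{12600} \approx 7.9365 \cdot 10^{-5}$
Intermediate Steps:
$\frac{1}{15 B{\left(-4,-6 \right)} 35} = \frac{1}{15 \left(\left(-4\right) \left(-6\right)\right) 35} = \frac{1}{15 \cdot 24 \cdot 35} = \frac{1}{360 \cdot 35} = \frac{1}{12600}$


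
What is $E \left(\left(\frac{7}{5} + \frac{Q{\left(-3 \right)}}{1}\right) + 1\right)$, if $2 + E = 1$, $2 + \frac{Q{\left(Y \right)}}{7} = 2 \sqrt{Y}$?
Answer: $\frac{58}{5} - 14 i \sqrt{3} \approx 11.6 - 24.249 i$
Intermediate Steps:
$Q{\left(Y \right)} = -14 + 14 \sqrt{Y}$ ($Q{\left(Y \right)} = -14 + 7 \cdot 2 \sqrt{Y} = -14 + 14 \sqrt{Y}$)
$E = -1$ ($E = -2 + 1 = -1$)
$E \left(\left(\frac{7}{5} + \frac{Q{\left(-3 \right)}}{1}\right) + 1\right) = - (\left(\frac{7}{5} + \frac{-14 + 14 \sqrt{-3}}{1}\right) + 1) = - (\left(7 \cdot \frac{1}{5} + \left(-14 + 14 i \sqrt{3}\right) 1\right) + 1) = - (\left(\frac{7}{5} + \left(-14 + 14 i \sqrt{3}\right) 1\right) + 1) = - (\left(\frac{7}{5} - \left(14 - 14 i \sqrt{3}\right)\right) + 1) = - (\left(- \frac{63}{5} + 14 i \sqrt{3}\right) + 1) = - (- \frac{58}{5} + 14 i \sqrt{3}) = \frac{58}{5} - 14 i \sqrt{3}$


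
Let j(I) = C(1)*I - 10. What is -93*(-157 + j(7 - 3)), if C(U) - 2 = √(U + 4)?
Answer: 14787 - 372*√5 ≈ 13955.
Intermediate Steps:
C(U) = 2 + √(4 + U) (C(U) = 2 + √(U + 4) = 2 + √(4 + U))
j(I) = -10 + I*(2 + √5) (j(I) = (2 + √(4 + 1))*I - 10 = (2 + √5)*I - 10 = I*(2 + √5) - 10 = -10 + I*(2 + √5))
-93*(-157 + j(7 - 3)) = -93*(-157 + (-10 + (7 - 3)*(2 + √5))) = -93*(-157 + (-10 + 4*(2 + √5))) = -93*(-157 + (-10 + (8 + 4*√5))) = -93*(-157 + (-2 + 4*√5)) = -93*(-159 + 4*√5) = 14787 - 372*√5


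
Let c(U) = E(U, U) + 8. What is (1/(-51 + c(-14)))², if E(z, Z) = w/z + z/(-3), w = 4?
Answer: 441/657721 ≈ 0.00067050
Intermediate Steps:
E(z, Z) = 4/z - z/3 (E(z, Z) = 4/z + z/(-3) = 4/z + z*(-⅓) = 4/z - z/3)
c(U) = 8 + 4/U - U/3 (c(U) = (4/U - U/3) + 8 = 8 + 4/U - U/3)
(1/(-51 + c(-14)))² = (1/(-51 + (8 + 4/(-14) - ⅓*(-14))))² = (1/(-51 + (8 + 4*(-1/14) + 14/3)))² = (1/(-51 + (8 - 2/7 + 14/3)))² = (1/(-51 + 260/21))² = (1/(-811/21))² = (-21/811)² = 441/657721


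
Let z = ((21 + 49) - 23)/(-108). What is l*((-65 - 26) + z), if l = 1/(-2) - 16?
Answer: 108625/72 ≈ 1508.7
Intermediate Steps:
l = -33/2 (l = -1/2 - 16 = -33/2 ≈ -16.500)
z = -47/108 (z = (70 - 23)*(-1/108) = 47*(-1/108) = -47/108 ≈ -0.43518)
l*((-65 - 26) + z) = -33*((-65 - 26) - 47/108)/2 = -33*(-91 - 47/108)/2 = -33/2*(-9875/108) = 108625/72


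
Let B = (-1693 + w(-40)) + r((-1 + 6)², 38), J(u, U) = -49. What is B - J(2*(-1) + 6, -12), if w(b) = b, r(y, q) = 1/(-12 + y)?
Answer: -21891/13 ≈ -1683.9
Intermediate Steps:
B = -22528/13 (B = (-1693 - 40) + 1/(-12 + (-1 + 6)²) = -1733 + 1/(-12 + 5²) = -1733 + 1/(-12 + 25) = -1733 + 1/13 = -22528/13 ≈ -1732.9)
B - J(2*(-1) + 6, -12) = -22528/13 - 1*(-49) = -22528/13 + 49 = -21891/13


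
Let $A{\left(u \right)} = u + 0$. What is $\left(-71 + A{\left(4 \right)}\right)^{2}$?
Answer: $4489$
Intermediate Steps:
$A{\left(u \right)} = u$
$\left(-71 + A{\left(4 \right)}\right)^{2} = \left(-71 + 4\right)^{2} = \left(-67\right)^{2} = 4489$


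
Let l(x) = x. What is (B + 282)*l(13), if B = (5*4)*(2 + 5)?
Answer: 5486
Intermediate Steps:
B = 140 (B = 20*7 = 140)
(B + 282)*l(13) = (140 + 282)*13 = 422*13 = 5486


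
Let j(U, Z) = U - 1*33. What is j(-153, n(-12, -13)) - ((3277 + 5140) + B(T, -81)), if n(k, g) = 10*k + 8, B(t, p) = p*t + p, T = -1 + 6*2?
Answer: -7631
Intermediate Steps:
T = 11 (T = -1 + 12 = 11)
B(t, p) = p + p*t
n(k, g) = 8 + 10*k
j(U, Z) = -33 + U (j(U, Z) = U - 33 = -33 + U)
j(-153, n(-12, -13)) - ((3277 + 5140) + B(T, -81)) = (-33 - 153) - ((3277 + 5140) - 81*(1 + 11)) = -186 - (8417 - 81*12) = -186 - (8417 - 972) = -186 - 1*7445 = -186 - 7445 = -7631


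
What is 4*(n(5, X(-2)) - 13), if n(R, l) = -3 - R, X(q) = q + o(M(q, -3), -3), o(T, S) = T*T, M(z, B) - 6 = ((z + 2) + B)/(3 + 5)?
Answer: -84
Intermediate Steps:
M(z, B) = 25/4 + B/8 + z/8 (M(z, B) = 6 + ((z + 2) + B)/(3 + 5) = 6 + ((2 + z) + B)/8 = 6 + (2 + B + z)*(⅛) = 6 + (¼ + B/8 + z/8) = 25/4 + B/8 + z/8)
o(T, S) = T²
X(q) = q + (47/8 + q/8)² (X(q) = q + (25/4 + (⅛)*(-3) + q/8)² = q + (25/4 - 3/8 + q/8)² = q + (47/8 + q/8)²)
4*(n(5, X(-2)) - 13) = 4*((-3 - 1*5) - 13) = 4*((-3 - 5) - 13) = 4*(-8 - 13) = 4*(-21) = -84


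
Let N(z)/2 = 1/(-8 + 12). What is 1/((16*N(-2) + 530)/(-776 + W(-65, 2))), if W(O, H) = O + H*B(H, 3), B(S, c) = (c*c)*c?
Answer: -787/538 ≈ -1.4628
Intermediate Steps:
B(S, c) = c³ (B(S, c) = c²*c = c³)
N(z) = ½ (N(z) = 2/(-8 + 12) = 2/4 = 2*(¼) = ½)
W(O, H) = O + 27*H (W(O, H) = O + H*3³ = O + H*27 = O + 27*H)
1/((16*N(-2) + 530)/(-776 + W(-65, 2))) = 1/((16*(½) + 530)/(-776 + (-65 + 27*2))) = 1/((8 + 530)/(-776 + (-65 + 54))) = 1/(538/(-776 - 11)) = 1/(538/(-787)) = 1/(538*(-1/787)) = 1/(-538/787) = -787/538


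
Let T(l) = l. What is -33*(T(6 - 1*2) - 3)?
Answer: -33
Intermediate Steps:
-33*(T(6 - 1*2) - 3) = -33*((6 - 1*2) - 3) = -33*((6 - 2) - 3) = -33*(4 - 3) = -33*1 = -33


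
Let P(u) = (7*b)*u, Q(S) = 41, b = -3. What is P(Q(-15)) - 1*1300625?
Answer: -1301486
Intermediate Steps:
P(u) = -21*u (P(u) = (7*(-3))*u = -21*u)
P(Q(-15)) - 1*1300625 = -21*41 - 1*1300625 = -861 - 1300625 = -1301486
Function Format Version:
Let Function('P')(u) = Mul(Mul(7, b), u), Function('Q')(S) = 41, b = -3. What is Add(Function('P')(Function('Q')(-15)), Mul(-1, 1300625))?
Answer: -1301486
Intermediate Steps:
Function('P')(u) = Mul(-21, u) (Function('P')(u) = Mul(Mul(7, -3), u) = Mul(-21, u))
Add(Function('P')(Function('Q')(-15)), Mul(-1, 1300625)) = Add(Mul(-21, 41), Mul(-1, 1300625)) = Add(-861, -1300625) = -1301486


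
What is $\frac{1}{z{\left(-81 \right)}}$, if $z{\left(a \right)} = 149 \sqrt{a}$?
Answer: $- \frac{i}{1341} \approx - 0.00074571 i$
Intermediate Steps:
$\frac{1}{z{\left(-81 \right)}} = \frac{1}{149 \sqrt{-81}} = \frac{1}{149 \cdot 9 i} = \frac{1}{1341 i} = - \frac{i}{1341}$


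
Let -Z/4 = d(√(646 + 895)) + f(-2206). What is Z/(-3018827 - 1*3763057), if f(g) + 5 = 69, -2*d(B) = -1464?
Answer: 796/1695471 ≈ 0.00046949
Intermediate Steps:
d(B) = 732 (d(B) = -½*(-1464) = 732)
f(g) = 64 (f(g) = -5 + 69 = 64)
Z = -3184 (Z = -4*(732 + 64) = -4*796 = -3184)
Z/(-3018827 - 1*3763057) = -3184/(-3018827 - 1*3763057) = -3184/(-3018827 - 3763057) = -3184/(-6781884) = -3184*(-1/6781884) = 796/1695471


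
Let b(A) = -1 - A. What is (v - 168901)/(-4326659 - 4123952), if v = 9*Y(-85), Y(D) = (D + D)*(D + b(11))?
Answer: 20491/8450611 ≈ 0.0024248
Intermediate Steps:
Y(D) = 2*D*(-12 + D) (Y(D) = (D + D)*(D + (-1 - 1*11)) = (2*D)*(D + (-1 - 11)) = (2*D)*(D - 12) = (2*D)*(-12 + D) = 2*D*(-12 + D))
v = 148410 (v = 9*(2*(-85)*(-12 - 85)) = 9*(2*(-85)*(-97)) = 9*16490 = 148410)
(v - 168901)/(-4326659 - 4123952) = (148410 - 168901)/(-4326659 - 4123952) = -20491/(-8450611) = -20491*(-1/8450611) = 20491/8450611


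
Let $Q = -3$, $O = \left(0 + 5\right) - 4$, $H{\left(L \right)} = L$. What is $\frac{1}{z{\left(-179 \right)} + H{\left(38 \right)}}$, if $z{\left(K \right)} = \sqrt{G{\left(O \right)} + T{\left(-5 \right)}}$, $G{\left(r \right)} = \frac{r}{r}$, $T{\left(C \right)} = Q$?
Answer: $\frac{19}{723} - \frac{i \sqrt{2}}{1446} \approx 0.026279 - 0.00097802 i$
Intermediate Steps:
$O = 1$ ($O = 5 - 4 = 1$)
$T{\left(C \right)} = -3$
$G{\left(r \right)} = 1$
$z{\left(K \right)} = i \sqrt{2}$ ($z{\left(K \right)} = \sqrt{1 - 3} = \sqrt{-2} = i \sqrt{2}$)
$\frac{1}{z{\left(-179 \right)} + H{\left(38 \right)}} = \frac{1}{i \sqrt{2} + 38} = \frac{1}{38 + i \sqrt{2}}$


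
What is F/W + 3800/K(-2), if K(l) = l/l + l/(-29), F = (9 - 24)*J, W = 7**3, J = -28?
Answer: 5401660/1519 ≈ 3556.1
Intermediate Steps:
W = 343
F = 420 (F = (9 - 24)*(-28) = -15*(-28) = 420)
K(l) = 1 - l/29 (K(l) = 1 + l*(-1/29) = 1 - l/29)
F/W + 3800/K(-2) = 420/343 + 3800/(1 - 1/29*(-2)) = 420*(1/343) + 3800/(1 + 2/29) = 60/49 + 3800/(31/29) = 60/49 + 3800*(29/31) = 60/49 + 110200/31 = 5401660/1519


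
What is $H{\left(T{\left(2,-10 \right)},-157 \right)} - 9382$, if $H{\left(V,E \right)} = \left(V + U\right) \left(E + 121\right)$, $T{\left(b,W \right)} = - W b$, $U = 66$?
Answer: $-12478$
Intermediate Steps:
$T{\left(b,W \right)} = - W b$
$H{\left(V,E \right)} = \left(66 + V\right) \left(121 + E\right)$ ($H{\left(V,E \right)} = \left(V + 66\right) \left(E + 121\right) = \left(66 + V\right) \left(121 + E\right)$)
$H{\left(T{\left(2,-10 \right)},-157 \right)} - 9382 = \left(7986 + 66 \left(-157\right) + 121 \left(\left(-1\right) \left(-10\right) 2\right) - 157 \left(\left(-1\right) \left(-10\right) 2\right)\right) - 9382 = \left(7986 - 10362 + 121 \cdot 20 - 3140\right) - 9382 = \left(7986 - 10362 + 2420 - 3140\right) - 9382 = -3096 - 9382 = -12478$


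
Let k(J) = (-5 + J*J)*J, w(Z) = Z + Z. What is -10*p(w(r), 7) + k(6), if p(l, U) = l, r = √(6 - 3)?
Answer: 186 - 20*√3 ≈ 151.36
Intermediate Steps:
r = √3 ≈ 1.7320
w(Z) = 2*Z
k(J) = J*(-5 + J²) (k(J) = (-5 + J²)*J = J*(-5 + J²))
-10*p(w(r), 7) + k(6) = -20*√3 + 6*(-5 + 6²) = -20*√3 + 6*(-5 + 36) = -20*√3 + 6*31 = -20*√3 + 186 = 186 - 20*√3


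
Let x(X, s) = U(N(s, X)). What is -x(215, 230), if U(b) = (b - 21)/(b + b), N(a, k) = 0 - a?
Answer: -251/460 ≈ -0.54565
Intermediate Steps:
N(a, k) = -a
U(b) = (-21 + b)/(2*b) (U(b) = (-21 + b)/((2*b)) = (-21 + b)*(1/(2*b)) = (-21 + b)/(2*b))
x(X, s) = -(-21 - s)/(2*s) (x(X, s) = (-21 - s)/(2*((-s))) = (-1/s)*(-21 - s)/2 = -(-21 - s)/(2*s))
-x(215, 230) = -(21 + 230)/(2*230) = -251/(2*230) = -1*251/460 = -251/460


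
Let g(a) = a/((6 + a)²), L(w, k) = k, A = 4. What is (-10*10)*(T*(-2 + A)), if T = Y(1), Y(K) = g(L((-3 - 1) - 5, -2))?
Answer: 25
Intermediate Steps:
g(a) = a/(6 + a)²
Y(K) = -⅛ (Y(K) = -2/(6 - 2)² = -2/4² = -2*1/16 = -⅛)
T = -⅛ ≈ -0.12500
(-10*10)*(T*(-2 + A)) = (-10*10)*(-(-2 + 4)/8) = -(-25)*2/2 = -100*(-¼) = 25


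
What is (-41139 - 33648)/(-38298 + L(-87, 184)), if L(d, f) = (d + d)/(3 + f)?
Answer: 4661723/2387300 ≈ 1.9527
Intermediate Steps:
L(d, f) = 2*d/(3 + f) (L(d, f) = (2*d)/(3 + f) = 2*d/(3 + f))
(-41139 - 33648)/(-38298 + L(-87, 184)) = (-41139 - 33648)/(-38298 + 2*(-87)/(3 + 184)) = -74787/(-38298 + 2*(-87)/187) = -74787/(-38298 + 2*(-87)*(1/187)) = -74787/(-38298 - 174/187) = -74787/(-7161900/187) = -74787*(-187/7161900) = 4661723/2387300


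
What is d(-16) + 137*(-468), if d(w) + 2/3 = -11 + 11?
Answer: -192350/3 ≈ -64117.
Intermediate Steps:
d(w) = -⅔ (d(w) = -⅔ + (-11 + 11) = -⅔ + 0 = -⅔)
d(-16) + 137*(-468) = -⅔ + 137*(-468) = -⅔ - 64116 = -192350/3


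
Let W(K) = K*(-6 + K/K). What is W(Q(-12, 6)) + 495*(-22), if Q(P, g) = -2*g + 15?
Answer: -10905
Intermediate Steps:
Q(P, g) = 15 - 2*g
W(K) = -5*K (W(K) = K*(-6 + 1) = K*(-5) = -5*K)
W(Q(-12, 6)) + 495*(-22) = -5*(15 - 2*6) + 495*(-22) = -5*(15 - 12) - 10890 = -5*3 - 10890 = -15 - 10890 = -10905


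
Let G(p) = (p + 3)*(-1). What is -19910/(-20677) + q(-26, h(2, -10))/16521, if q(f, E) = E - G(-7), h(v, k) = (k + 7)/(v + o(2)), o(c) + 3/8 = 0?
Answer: 4274558978/4440861321 ≈ 0.96255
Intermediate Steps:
G(p) = -3 - p (G(p) = (3 + p)*(-1) = -3 - p)
o(c) = -3/8 (o(c) = -3/8 + 0 = -3/8)
h(v, k) = (7 + k)/(-3/8 + v) (h(v, k) = (k + 7)/(v - 3/8) = (7 + k)/(-3/8 + v))
q(f, E) = -4 + E (q(f, E) = E - (-3 - 1*(-7)) = E - (-3 + 7) = E - 1*4 = E - 4 = -4 + E)
-19910/(-20677) + q(-26, h(2, -10))/16521 = -19910/(-20677) + (-4 + 8*(7 - 10)/(-3 + 8*2))/16521 = -19910*(-1/20677) + (-4 + 8*(-3)/(-3 + 16))*(1/16521) = 19910/20677 + (-4 + 8*(-3)/13)*(1/16521) = 19910/20677 + (-4 + 8*(1/13)*(-3))*(1/16521) = 19910/20677 + (-4 - 24/13)*(1/16521) = 19910/20677 - 76/13*1/16521 = 19910/20677 - 76/214773 = 4274558978/4440861321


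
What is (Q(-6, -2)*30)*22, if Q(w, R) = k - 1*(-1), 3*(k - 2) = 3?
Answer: 2640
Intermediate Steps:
k = 3 (k = 2 + (⅓)*3 = 2 + 1 = 3)
Q(w, R) = 4 (Q(w, R) = 3 - 1*(-1) = 3 + 1 = 4)
(Q(-6, -2)*30)*22 = (4*30)*22 = 120*22 = 2640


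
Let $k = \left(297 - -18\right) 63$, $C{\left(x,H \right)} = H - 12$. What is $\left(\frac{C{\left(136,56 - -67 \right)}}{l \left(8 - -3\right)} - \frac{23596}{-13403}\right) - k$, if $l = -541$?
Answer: $- \frac{1582723133722}{79761253} \approx -19843.0$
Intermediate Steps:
$C{\left(x,H \right)} = -12 + H$
$k = 19845$ ($k = \left(297 + 18\right) 63 = 315 \cdot 63 = 19845$)
$\left(\frac{C{\left(136,56 - -67 \right)}}{l \left(8 - -3\right)} - \frac{23596}{-13403}\right) - k = \left(\frac{-12 + \left(56 - -67\right)}{\left(-541\right) \left(8 - -3\right)} - \frac{23596}{-13403}\right) - 19845 = \left(\frac{-12 + \left(56 + 67\right)}{\left(-541\right) \left(8 + 3\right)} - - \frac{23596}{13403}\right) - 19845 = \left(\frac{-12 + 123}{\left(-541\right) 11} + \frac{23596}{13403}\right) - 19845 = \left(\frac{111}{-5951} + \frac{23596}{13403}\right) - 19845 = \left(111 \left(- \frac{1}{5951}\right) + \frac{23596}{13403}\right) - 19845 = \left(- \frac{111}{5951} + \frac{23596}{13403}\right) - 19845 = \frac{138932063}{79761253} - 19845 = - \frac{1582723133722}{79761253}$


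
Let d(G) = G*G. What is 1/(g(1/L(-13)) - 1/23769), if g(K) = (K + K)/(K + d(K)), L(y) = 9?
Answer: 118845/213916 ≈ 0.55557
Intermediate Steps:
d(G) = G²
g(K) = 2*K/(K + K²) (g(K) = (K + K)/(K + K²) = (2*K)/(K + K²) = 2*K/(K + K²))
1/(g(1/L(-13)) - 1/23769) = 1/(2/(1 + 1/9) - 1/23769) = 1/(2/(1 + ⅑) - 1*1/23769) = 1/(2/(10/9) - 1/23769) = 1/(2*(9/10) - 1/23769) = 1/(9/5 - 1/23769) = 1/(213916/118845) = 118845/213916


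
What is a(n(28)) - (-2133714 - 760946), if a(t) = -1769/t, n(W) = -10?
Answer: 28948369/10 ≈ 2.8948e+6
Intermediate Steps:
a(n(28)) - (-2133714 - 760946) = -1769/(-10) - (-2133714 - 760946) = -1769*(-⅒) - 1*(-2894660) = 1769/10 + 2894660 = 28948369/10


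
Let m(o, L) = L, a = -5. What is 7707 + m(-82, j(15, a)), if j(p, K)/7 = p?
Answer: 7812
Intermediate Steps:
j(p, K) = 7*p
7707 + m(-82, j(15, a)) = 7707 + 7*15 = 7707 + 105 = 7812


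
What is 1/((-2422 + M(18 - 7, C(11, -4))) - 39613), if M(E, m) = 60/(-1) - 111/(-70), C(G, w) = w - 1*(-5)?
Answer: -70/2946539 ≈ -2.3757e-5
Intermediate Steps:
C(G, w) = 5 + w (C(G, w) = w + 5 = 5 + w)
M(E, m) = -4089/70 (M(E, m) = 60*(-1) - 111*(-1/70) = -60 + 111/70 = -4089/70)
1/((-2422 + M(18 - 7, C(11, -4))) - 39613) = 1/((-2422 - 4089/70) - 39613) = 1/(-173629/70 - 39613) = 1/(-2946539/70) = -70/2946539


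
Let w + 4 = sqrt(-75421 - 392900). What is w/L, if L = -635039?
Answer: 4/635039 - I*sqrt(468321)/635039 ≈ 6.2988e-6 - 0.0010776*I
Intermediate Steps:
w = -4 + I*sqrt(468321) (w = -4 + sqrt(-75421 - 392900) = -4 + sqrt(-468321) = -4 + I*sqrt(468321) ≈ -4.0 + 684.34*I)
w/L = (-4 + I*sqrt(468321))/(-635039) = (-4 + I*sqrt(468321))*(-1/635039) = 4/635039 - I*sqrt(468321)/635039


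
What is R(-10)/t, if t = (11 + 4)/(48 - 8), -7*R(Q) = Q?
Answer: 80/21 ≈ 3.8095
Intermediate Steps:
R(Q) = -Q/7
t = 3/8 (t = 15/40 = 15*(1/40) = 3/8 ≈ 0.37500)
R(-10)/t = (-1/7*(-10))/(3/8) = (10/7)*(8/3) = 80/21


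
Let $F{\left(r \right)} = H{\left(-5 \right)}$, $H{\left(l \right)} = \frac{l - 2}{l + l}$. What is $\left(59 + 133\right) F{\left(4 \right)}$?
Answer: $\frac{672}{5} \approx 134.4$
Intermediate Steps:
$H{\left(l \right)} = \frac{-2 + l}{2 l}$
$F{\left(r \right)} = \frac{7}{10}$ ($F{\left(r \right)} = \frac{-2 - 5}{2 \left(-5\right)} = \frac{1}{2} \left(- \frac{1}{5}\right) \left(-7\right) = \frac{7}{10}$)
$\left(59 + 133\right) F{\left(4 \right)} = \left(59 + 133\right) \frac{7}{10} = 192 \cdot \frac{7}{10} = \frac{672}{5}$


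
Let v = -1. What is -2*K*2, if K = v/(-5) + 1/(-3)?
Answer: 8/15 ≈ 0.53333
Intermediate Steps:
K = -2/15 (K = -1/(-5) + 1/(-3) = -1*(-⅕) + 1*(-⅓) = ⅕ - ⅓ = -2/15 ≈ -0.13333)
-2*K*2 = -2*(-2/15)*2 = (4/15)*2 = 8/15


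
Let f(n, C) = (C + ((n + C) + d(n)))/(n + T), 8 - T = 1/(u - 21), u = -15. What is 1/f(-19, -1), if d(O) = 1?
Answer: 79/144 ≈ 0.54861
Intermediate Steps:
T = 289/36 (T = 8 - 1/(-15 - 21) = 8 - 1/(-36) = 8 - 1*(-1/36) = 8 + 1/36 = 289/36 ≈ 8.0278)
f(n, C) = (1 + n + 2*C)/(289/36 + n) (f(n, C) = (C + ((n + C) + 1))/(n + 289/36) = (C + ((C + n) + 1))/(289/36 + n) = (C + (1 + C + n))/(289/36 + n) = (1 + n + 2*C)/(289/36 + n))
1/f(-19, -1) = 1/(36*(1 - 19 + 2*(-1))/(289 + 36*(-19))) = 1/(36*(1 - 19 - 2)/(289 - 684)) = 1/(36*(-20)/(-395)) = 1/(36*(-1/395)*(-20)) = 1/(144/79) = 79/144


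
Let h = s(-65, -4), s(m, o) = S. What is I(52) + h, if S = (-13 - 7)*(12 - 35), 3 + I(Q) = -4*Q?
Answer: 249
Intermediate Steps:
I(Q) = -3 - 4*Q
S = 460 (S = -20*(-23) = 460)
s(m, o) = 460
h = 460
I(52) + h = (-3 - 4*52) + 460 = (-3 - 208) + 460 = -211 + 460 = 249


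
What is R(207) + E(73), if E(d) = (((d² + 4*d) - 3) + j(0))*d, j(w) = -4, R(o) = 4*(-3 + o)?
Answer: 410638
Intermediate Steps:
R(o) = -12 + 4*o
E(d) = d*(-7 + d² + 4*d) (E(d) = (((d² + 4*d) - 3) - 4)*d = ((-3 + d² + 4*d) - 4)*d = (-7 + d² + 4*d)*d = d*(-7 + d² + 4*d))
R(207) + E(73) = (-12 + 4*207) + 73*(-7 + 73² + 4*73) = (-12 + 828) + 73*(-7 + 5329 + 292) = 816 + 73*5614 = 816 + 409822 = 410638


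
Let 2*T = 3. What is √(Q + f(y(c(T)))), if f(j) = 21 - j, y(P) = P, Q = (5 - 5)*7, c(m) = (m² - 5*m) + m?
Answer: 3*√11/2 ≈ 4.9749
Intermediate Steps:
T = 3/2 (T = (½)*3 = 3/2 ≈ 1.5000)
c(m) = m² - 4*m
Q = 0 (Q = 0*7 = 0)
√(Q + f(y(c(T)))) = √(0 + (21 - 3*(-4 + 3/2)/2)) = √(0 + (21 - 3*(-5)/(2*2))) = √(0 + (21 - 1*(-15/4))) = √(0 + (21 + 15/4)) = √(0 + 99/4) = √(99/4) = 3*√11/2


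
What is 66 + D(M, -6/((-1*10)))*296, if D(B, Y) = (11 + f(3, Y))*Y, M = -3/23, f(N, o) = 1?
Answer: 10986/5 ≈ 2197.2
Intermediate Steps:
M = -3/23 (M = -3*1/23 = -3/23 ≈ -0.13043)
D(B, Y) = 12*Y (D(B, Y) = (11 + 1)*Y = 12*Y)
66 + D(M, -6/((-1*10)))*296 = 66 + (12*(-6/((-1*10))))*296 = 66 + (12*(-6/(-10)))*296 = 66 + (12*(-6*(-1/10)))*296 = 66 + (12*(3/5))*296 = 66 + (36/5)*296 = 66 + 10656/5 = 10986/5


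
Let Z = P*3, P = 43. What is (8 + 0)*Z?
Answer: 1032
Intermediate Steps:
Z = 129 (Z = 43*3 = 129)
(8 + 0)*Z = (8 + 0)*129 = 8*129 = 1032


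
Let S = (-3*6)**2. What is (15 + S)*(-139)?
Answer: -47121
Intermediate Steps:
S = 324 (S = (-18)**2 = 324)
(15 + S)*(-139) = (15 + 324)*(-139) = 339*(-139) = -47121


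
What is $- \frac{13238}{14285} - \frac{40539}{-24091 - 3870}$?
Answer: $\frac{208951897}{399422885} \approx 0.52313$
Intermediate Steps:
$- \frac{13238}{14285} - \frac{40539}{-24091 - 3870} = \left(-13238\right) \frac{1}{14285} - \frac{40539}{-27961} = - \frac{13238}{14285} - - \frac{40539}{27961} = - \frac{13238}{14285} + \frac{40539}{27961} = \frac{208951897}{399422885}$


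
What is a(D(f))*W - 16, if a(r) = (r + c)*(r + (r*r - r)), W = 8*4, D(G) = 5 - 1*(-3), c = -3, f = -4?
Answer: 10224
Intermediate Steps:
D(G) = 8 (D(G) = 5 + 3 = 8)
W = 32
a(r) = r**2*(-3 + r) (a(r) = (r - 3)*(r + (r*r - r)) = (-3 + r)*(r + (r**2 - r)) = (-3 + r)*r**2 = r**2*(-3 + r))
a(D(f))*W - 16 = (8**2*(-3 + 8))*32 - 16 = (64*5)*32 - 16 = 320*32 - 16 = 10240 - 16 = 10224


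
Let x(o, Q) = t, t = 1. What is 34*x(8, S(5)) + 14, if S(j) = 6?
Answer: 48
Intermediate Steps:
x(o, Q) = 1
34*x(8, S(5)) + 14 = 34*1 + 14 = 34 + 14 = 48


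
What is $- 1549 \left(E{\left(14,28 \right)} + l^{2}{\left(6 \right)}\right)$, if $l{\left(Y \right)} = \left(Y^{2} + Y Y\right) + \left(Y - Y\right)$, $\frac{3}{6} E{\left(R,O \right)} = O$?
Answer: $-8116760$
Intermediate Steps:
$E{\left(R,O \right)} = 2 O$
$l{\left(Y \right)} = 2 Y^{2}$ ($l{\left(Y \right)} = \left(Y^{2} + Y^{2}\right) + 0 = 2 Y^{2} + 0 = 2 Y^{2}$)
$- 1549 \left(E{\left(14,28 \right)} + l^{2}{\left(6 \right)}\right) = - 1549 \left(2 \cdot 28 + \left(2 \cdot 6^{2}\right)^{2}\right) = - 1549 \left(56 + \left(2 \cdot 36\right)^{2}\right) = - 1549 \left(56 + 72^{2}\right) = - 1549 \left(56 + 5184\right) = \left(-1549\right) 5240 = -8116760$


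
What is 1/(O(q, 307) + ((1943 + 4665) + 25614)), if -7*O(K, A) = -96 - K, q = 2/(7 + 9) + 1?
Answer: 8/257887 ≈ 3.1021e-5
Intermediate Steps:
q = 9/8 (q = 2/16 + 1 = 2*(1/16) + 1 = 1/8 + 1 = 9/8 ≈ 1.1250)
O(K, A) = 96/7 + K/7 (O(K, A) = -(-96 - K)/7 = 96/7 + K/7)
1/(O(q, 307) + ((1943 + 4665) + 25614)) = 1/((96/7 + (1/7)*(9/8)) + ((1943 + 4665) + 25614)) = 1/((96/7 + 9/56) + (6608 + 25614)) = 1/(111/8 + 32222) = 1/(257887/8) = 8/257887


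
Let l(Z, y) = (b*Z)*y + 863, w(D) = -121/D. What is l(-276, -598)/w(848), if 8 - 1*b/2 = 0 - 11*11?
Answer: -36110593456/121 ≈ -2.9843e+8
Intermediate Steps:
b = 258 (b = 16 - 2*(0 - 11*11) = 16 - 2*(0 - 121) = 16 - 2*(-121) = 16 + 242 = 258)
l(Z, y) = 863 + 258*Z*y (l(Z, y) = (258*Z)*y + 863 = 258*Z*y + 863 = 863 + 258*Z*y)
l(-276, -598)/w(848) = (863 + 258*(-276)*(-598))/((-121/848)) = (863 + 42582384)/((-121*1/848)) = 42583247/(-121/848) = 42583247*(-848/121) = -36110593456/121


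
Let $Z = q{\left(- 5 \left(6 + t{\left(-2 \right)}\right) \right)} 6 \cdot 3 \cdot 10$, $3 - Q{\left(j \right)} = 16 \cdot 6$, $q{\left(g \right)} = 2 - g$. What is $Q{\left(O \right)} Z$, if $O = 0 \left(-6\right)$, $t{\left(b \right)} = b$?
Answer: $-368280$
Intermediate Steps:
$O = 0$
$Q{\left(j \right)} = -93$ ($Q{\left(j \right)} = 3 - 16 \cdot 6 = 3 - 96 = -93$)
$Z = 3960$ ($Z = \left(2 - - 5 \left(6 - 2\right)\right) 6 \cdot 3 \cdot 10 = \left(2 - \left(-5\right) 4\right) 18 \cdot 10 = \left(2 - -20\right) 18 \cdot 10 = \left(2 + 20\right) 18 \cdot 10 = 22 \cdot 18 \cdot 10 = 396 \cdot 10 = 3960$)
$Q{\left(O \right)} Z = \left(-93\right) 3960 = -368280$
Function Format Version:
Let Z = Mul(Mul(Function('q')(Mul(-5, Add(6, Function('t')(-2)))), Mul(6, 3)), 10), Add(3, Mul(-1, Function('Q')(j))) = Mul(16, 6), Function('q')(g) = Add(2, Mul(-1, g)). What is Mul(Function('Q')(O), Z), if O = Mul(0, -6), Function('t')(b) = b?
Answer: -368280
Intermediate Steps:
O = 0
Function('Q')(j) = -93 (Function('Q')(j) = Add(3, Mul(-1, Mul(16, 6))) = Add(3, Mul(-1, 96)) = Add(3, -96) = -93)
Z = 3960 (Z = Mul(Mul(Add(2, Mul(-1, Mul(-5, Add(6, -2)))), Mul(6, 3)), 10) = Mul(Mul(Add(2, Mul(-1, Mul(-5, 4))), 18), 10) = Mul(Mul(Add(2, Mul(-1, -20)), 18), 10) = Mul(Mul(Add(2, 20), 18), 10) = Mul(Mul(22, 18), 10) = Mul(396, 10) = 3960)
Mul(Function('Q')(O), Z) = Mul(-93, 3960) = -368280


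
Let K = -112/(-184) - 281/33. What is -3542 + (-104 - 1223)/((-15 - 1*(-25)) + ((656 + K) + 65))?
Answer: -1944955969/548828 ≈ -3543.8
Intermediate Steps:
K = -6001/759 (K = -112*(-1/184) - 281*1/33 = 14/23 - 281/33 = -6001/759 ≈ -7.9065)
-3542 + (-104 - 1223)/((-15 - 1*(-25)) + ((656 + K) + 65)) = -3542 + (-104 - 1223)/((-15 - 1*(-25)) + ((656 - 6001/759) + 65)) = -3542 - 1327/((-15 + 25) + (491903/759 + 65)) = -3542 - 1327/(10 + 541238/759) = -3542 - 1327/548828/759 = -3542 - 1327*759/548828 = -3542 - 1007193/548828 = -1944955969/548828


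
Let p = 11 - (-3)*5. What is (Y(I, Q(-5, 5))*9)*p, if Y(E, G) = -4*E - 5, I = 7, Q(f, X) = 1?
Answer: -7722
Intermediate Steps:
Y(E, G) = -5 - 4*E
p = 26 (p = 11 - 1*(-15) = 11 + 15 = 26)
(Y(I, Q(-5, 5))*9)*p = ((-5 - 4*7)*9)*26 = ((-5 - 28)*9)*26 = -33*9*26 = -297*26 = -7722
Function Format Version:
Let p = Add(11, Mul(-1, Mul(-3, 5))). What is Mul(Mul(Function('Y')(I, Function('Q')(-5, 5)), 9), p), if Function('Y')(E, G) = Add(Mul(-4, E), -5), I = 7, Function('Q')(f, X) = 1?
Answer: -7722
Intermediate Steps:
Function('Y')(E, G) = Add(-5, Mul(-4, E))
p = 26 (p = Add(11, Mul(-1, -15)) = Add(11, 15) = 26)
Mul(Mul(Function('Y')(I, Function('Q')(-5, 5)), 9), p) = Mul(Mul(Add(-5, Mul(-4, 7)), 9), 26) = Mul(Mul(Add(-5, -28), 9), 26) = Mul(Mul(-33, 9), 26) = Mul(-297, 26) = -7722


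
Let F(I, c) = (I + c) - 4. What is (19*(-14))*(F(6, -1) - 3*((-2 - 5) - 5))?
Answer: -9842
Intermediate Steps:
F(I, c) = -4 + I + c
(19*(-14))*(F(6, -1) - 3*((-2 - 5) - 5)) = (19*(-14))*((-4 + 6 - 1) - 3*((-2 - 5) - 5)) = -266*(1 - 3*(-7 - 5)) = -266*(1 - 3*(-12)) = -266*(1 + 36) = -266*37 = -9842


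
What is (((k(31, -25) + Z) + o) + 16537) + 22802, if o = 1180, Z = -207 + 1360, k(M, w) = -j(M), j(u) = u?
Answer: 41641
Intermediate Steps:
k(M, w) = -M
Z = 1153
(((k(31, -25) + Z) + o) + 16537) + 22802 = (((-1*31 + 1153) + 1180) + 16537) + 22802 = (((-31 + 1153) + 1180) + 16537) + 22802 = ((1122 + 1180) + 16537) + 22802 = (2302 + 16537) + 22802 = 18839 + 22802 = 41641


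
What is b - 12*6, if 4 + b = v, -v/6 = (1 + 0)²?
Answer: -82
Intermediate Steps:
v = -6 (v = -6*(1 + 0)² = -6*1² = -6*1 = -6)
b = -10 (b = -4 - 6 = -10)
b - 12*6 = -10 - 12*6 = -10 - 72 = -82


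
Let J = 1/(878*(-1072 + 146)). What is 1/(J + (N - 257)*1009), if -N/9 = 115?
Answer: -813028/1059886065585 ≈ -7.6709e-7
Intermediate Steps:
N = -1035 (N = -9*115 = -1035)
J = -1/813028 (J = 1/(878*(-926)) = 1/(-813028) = -1/813028 ≈ -1.2300e-6)
1/(J + (N - 257)*1009) = 1/(-1/813028 + (-1035 - 257)*1009) = 1/(-1/813028 - 1292*1009) = 1/(-1/813028 - 1303628) = 1/(-1059886065585/813028) = -813028/1059886065585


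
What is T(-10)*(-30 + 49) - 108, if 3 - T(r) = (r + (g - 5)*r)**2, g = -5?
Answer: -153951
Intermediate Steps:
T(r) = 3 - 81*r**2 (T(r) = 3 - (r + (-5 - 5)*r)**2 = 3 - (r - 10*r)**2 = 3 - (-9*r)**2 = 3 - 81*r**2)
T(-10)*(-30 + 49) - 108 = (3 - 81*(-10)**2)*(-30 + 49) - 108 = (3 - 81*100)*19 - 108 = (3 - 8100)*19 - 108 = -8097*19 - 108 = -153843 - 108 = -153951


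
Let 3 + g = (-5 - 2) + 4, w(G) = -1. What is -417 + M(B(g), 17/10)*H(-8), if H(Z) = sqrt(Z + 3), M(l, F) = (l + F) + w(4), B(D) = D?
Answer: -417 - 53*I*sqrt(5)/10 ≈ -417.0 - 11.851*I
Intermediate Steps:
g = -6 (g = -3 + ((-5 - 2) + 4) = -3 + (-7 + 4) = -3 - 3 = -6)
M(l, F) = -1 + F + l (M(l, F) = (l + F) - 1 = (F + l) - 1 = -1 + F + l)
H(Z) = sqrt(3 + Z)
-417 + M(B(g), 17/10)*H(-8) = -417 + (-1 + 17/10 - 6)*sqrt(3 - 8) = -417 + (-1 + 17*(1/10) - 6)*sqrt(-5) = -417 + (-1 + 17/10 - 6)*(I*sqrt(5)) = -417 - 53*I*sqrt(5)/10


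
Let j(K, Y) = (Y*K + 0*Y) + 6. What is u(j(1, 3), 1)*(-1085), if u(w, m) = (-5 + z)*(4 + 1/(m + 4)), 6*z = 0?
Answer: 22785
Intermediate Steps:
z = 0 (z = (⅙)*0 = 0)
j(K, Y) = 6 + K*Y (j(K, Y) = (K*Y + 0) + 6 = K*Y + 6 = 6 + K*Y)
u(w, m) = -20 - 5/(4 + m) (u(w, m) = (-5 + 0)*(4 + 1/(m + 4)) = -5*(4 + 1/(4 + m)) = -20 - 5/(4 + m))
u(j(1, 3), 1)*(-1085) = (5*(-17 - 4*1)/(4 + 1))*(-1085) = (5*(-17 - 4)/5)*(-1085) = (5*(⅕)*(-21))*(-1085) = -21*(-1085) = 22785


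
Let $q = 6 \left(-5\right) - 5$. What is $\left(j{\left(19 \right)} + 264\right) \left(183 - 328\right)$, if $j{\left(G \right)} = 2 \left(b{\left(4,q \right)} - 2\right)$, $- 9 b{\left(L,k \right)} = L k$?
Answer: $- \frac{379900}{9} \approx -42211.0$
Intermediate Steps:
$q = -35$ ($q = -30 - 5 = -35$)
$b{\left(L,k \right)} = - \frac{L k}{9}$
$j{\left(G \right)} = \frac{244}{9}$ ($j{\left(G \right)} = 2 \left(\left(- \frac{1}{9}\right) 4 \left(-35\right) - 2\right) = 2 \left(\frac{140}{9} - 2\right) = 2 \cdot \frac{122}{9} = \frac{244}{9}$)
$\left(j{\left(19 \right)} + 264\right) \left(183 - 328\right) = \left(\frac{244}{9} + 264\right) \left(183 - 328\right) = \frac{2620}{9} \left(-145\right) = - \frac{379900}{9}$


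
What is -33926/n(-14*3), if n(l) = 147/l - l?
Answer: -67852/77 ≈ -881.19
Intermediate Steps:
n(l) = -l + 147/l
-33926/n(-14*3) = -33926/(-(-14)*3 + 147/((-14*3))) = -33926/(-1*(-42) + 147/(-42)) = -33926/(42 + 147*(-1/42)) = -33926/(42 - 7/2) = -33926/77/2 = -33926*2/77 = -67852/77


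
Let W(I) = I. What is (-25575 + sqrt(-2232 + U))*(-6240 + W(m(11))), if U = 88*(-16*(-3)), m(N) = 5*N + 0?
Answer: 158181375 - 12370*sqrt(498) ≈ 1.5791e+8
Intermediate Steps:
m(N) = 5*N
U = 4224 (U = 88*48 = 4224)
(-25575 + sqrt(-2232 + U))*(-6240 + W(m(11))) = (-25575 + sqrt(-2232 + 4224))*(-6240 + 5*11) = (-25575 + sqrt(1992))*(-6240 + 55) = (-25575 + 2*sqrt(498))*(-6185) = 158181375 - 12370*sqrt(498)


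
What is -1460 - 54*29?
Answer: -3026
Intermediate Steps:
-1460 - 54*29 = -1460 - 1566 = -3026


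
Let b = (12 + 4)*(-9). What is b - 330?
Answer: -474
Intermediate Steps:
b = -144 (b = 16*(-9) = -144)
b - 330 = -144 - 330 = -474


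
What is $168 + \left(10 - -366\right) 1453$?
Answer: $546496$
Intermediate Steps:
$168 + \left(10 - -366\right) 1453 = 168 + \left(10 + 366\right) 1453 = 168 + 376 \cdot 1453 = 168 + 546328 = 546496$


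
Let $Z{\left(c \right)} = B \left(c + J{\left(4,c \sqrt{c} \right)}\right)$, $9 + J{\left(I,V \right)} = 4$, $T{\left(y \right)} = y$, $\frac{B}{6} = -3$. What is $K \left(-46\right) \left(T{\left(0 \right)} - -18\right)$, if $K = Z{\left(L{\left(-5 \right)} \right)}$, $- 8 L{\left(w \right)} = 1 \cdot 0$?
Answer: $-74520$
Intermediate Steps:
$B = -18$ ($B = 6 \left(-3\right) = -18$)
$J{\left(I,V \right)} = -5$ ($J{\left(I,V \right)} = -9 + 4 = -5$)
$L{\left(w \right)} = 0$ ($L{\left(w \right)} = - \frac{1 \cdot 0}{8} = \left(- \frac{1}{8}\right) 0 = 0$)
$Z{\left(c \right)} = 90 - 18 c$ ($Z{\left(c \right)} = - 18 \left(c - 5\right) = - 18 \left(-5 + c\right) = 90 - 18 c$)
$K = 90$ ($K = 90 - 0 = 90 + 0 = 90$)
$K \left(-46\right) \left(T{\left(0 \right)} - -18\right) = 90 \left(-46\right) \left(0 - -18\right) = - 4140 \left(0 + 18\right) = \left(-4140\right) 18 = -74520$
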